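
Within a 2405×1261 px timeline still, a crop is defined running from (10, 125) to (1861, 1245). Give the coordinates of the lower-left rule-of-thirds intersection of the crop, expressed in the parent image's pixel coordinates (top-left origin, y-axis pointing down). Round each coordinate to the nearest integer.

(627, 872)

Crop width = 1861 − 10 = 1851 px; one third is 617.00 px.
Crop height = 1245 − 125 = 1120 px; one third is 373.33 px.
The lower-left point is one-third across and two-thirds down within the crop:
x = 10 + 1 × 617.00 ≈ 627; y = 125 + 2 × 373.33 ≈ 872.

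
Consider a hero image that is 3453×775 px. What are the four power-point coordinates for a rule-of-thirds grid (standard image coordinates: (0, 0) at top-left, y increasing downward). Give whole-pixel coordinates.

(1151, 258), (2302, 258), (1151, 517), (2302, 517)

One third of 3453 is 1151; one third of 775 is 258.33.
Vertical third lines at x = 1151 and x = 2302; horizontal third lines at y = 258 and y = 517.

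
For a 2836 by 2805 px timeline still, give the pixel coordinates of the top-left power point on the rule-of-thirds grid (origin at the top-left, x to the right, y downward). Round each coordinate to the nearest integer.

The top-left point sits one-third of the way across and one-third of the way down.
x = 1 × 2836/3 ≈ 945; y = 1 × 2805/3 ≈ 935.

(945, 935)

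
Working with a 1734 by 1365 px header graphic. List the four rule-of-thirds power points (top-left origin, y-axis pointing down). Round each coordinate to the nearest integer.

One third of 1734 is 578; one third of 1365 is 455.
Vertical third lines at x = 578 and x = 1156; horizontal third lines at y = 455 and y = 910.

(578, 455), (1156, 455), (578, 910), (1156, 910)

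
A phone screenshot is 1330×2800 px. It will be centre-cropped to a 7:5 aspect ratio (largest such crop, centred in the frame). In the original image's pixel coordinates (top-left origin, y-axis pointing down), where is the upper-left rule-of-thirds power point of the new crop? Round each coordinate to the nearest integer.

1330/2800 < 7/5, so the 7:5 crop keeps the full width 1330 and trims height to 1330 × 5/7 = 950.00 px.
Top offset = (2800 − 950.00)/2 = 925.00 px; left offset = 0.
Upper-left is one-third across and one-third down within the crop:
x = 0.00 + 1 × 1330.00/3 ≈ 443; y = 925.00 + 1 × 950.00/3 ≈ 1242.

(443, 1242)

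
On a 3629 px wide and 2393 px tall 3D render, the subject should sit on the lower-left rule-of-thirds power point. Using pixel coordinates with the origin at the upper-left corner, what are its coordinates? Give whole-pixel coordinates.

The lower-left point sits one-third of the way across and two-thirds of the way down.
x = 1 × 3629/3 ≈ 1210; y = 2 × 2393/3 ≈ 1595.

x = 1210 px, y = 1595 px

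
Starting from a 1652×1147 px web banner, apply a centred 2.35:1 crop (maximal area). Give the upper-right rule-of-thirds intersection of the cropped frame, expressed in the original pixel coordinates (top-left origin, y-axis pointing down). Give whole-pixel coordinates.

1652/1147 < 2.35/1, so the 2.35:1 crop keeps the full width 1652 and trims height to 1652 × 1/2.35 = 702.98 px.
Top offset = (1147 − 702.98)/2 = 222.01 px; left offset = 0.
Upper-right is two-thirds across and one-third down within the crop:
x = 0.00 + 2 × 1652.00/3 ≈ 1101; y = 222.01 + 1 × 702.98/3 ≈ 456.

x = 1101 px, y = 456 px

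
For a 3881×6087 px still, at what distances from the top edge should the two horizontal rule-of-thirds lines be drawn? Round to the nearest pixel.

6087 / 3 = 2029, so the horizontal lines sit at one and two thirds of 6087.

2029 px and 4058 px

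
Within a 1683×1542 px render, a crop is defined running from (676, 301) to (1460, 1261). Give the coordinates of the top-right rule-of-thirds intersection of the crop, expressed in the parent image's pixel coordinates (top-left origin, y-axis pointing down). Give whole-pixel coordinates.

(1199, 621)

Crop width = 1460 − 676 = 784 px; one third is 261.33 px.
Crop height = 1261 − 301 = 960 px; one third is 320.00 px.
The top-right point is two-thirds across and one-third down within the crop:
x = 676 + 2 × 261.33 ≈ 1199; y = 301 + 1 × 320.00 ≈ 621.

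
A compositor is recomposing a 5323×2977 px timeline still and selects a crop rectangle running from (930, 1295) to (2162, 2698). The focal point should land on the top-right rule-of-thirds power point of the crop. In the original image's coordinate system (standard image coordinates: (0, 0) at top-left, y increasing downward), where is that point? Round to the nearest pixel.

Crop width = 2162 − 930 = 1232 px; one third is 410.67 px.
Crop height = 2698 − 1295 = 1403 px; one third is 467.67 px.
The top-right point is two-thirds across and one-third down within the crop:
x = 930 + 2 × 410.67 ≈ 1751; y = 1295 + 1 × 467.67 ≈ 1763.

(1751, 1763)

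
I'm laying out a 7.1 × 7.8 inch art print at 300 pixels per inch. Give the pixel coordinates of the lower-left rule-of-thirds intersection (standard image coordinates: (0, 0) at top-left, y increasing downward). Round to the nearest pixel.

In pixels the canvas is 7.1 × 300 = 2130 wide and 7.8 × 300 = 2340 tall.
The lower-left point is one-third across and two-thirds down:
x = 1 × 2130/3 ≈ 710; y = 2 × 2340/3 ≈ 1560.

(710, 1560)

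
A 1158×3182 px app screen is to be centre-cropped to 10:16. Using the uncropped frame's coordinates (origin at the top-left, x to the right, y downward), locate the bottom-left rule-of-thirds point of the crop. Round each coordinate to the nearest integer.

1158/3182 < 10/16, so the 10:16 crop keeps the full width 1158 and trims height to 1158 × 16/10 = 1852.80 px.
Top offset = (3182 − 1852.80)/2 = 664.60 px; left offset = 0.
Bottom-left is one-third across and two-thirds down within the crop:
x = 0.00 + 1 × 1158.00/3 ≈ 386; y = 664.60 + 2 × 1852.80/3 ≈ 1900.

x = 386 px, y = 1900 px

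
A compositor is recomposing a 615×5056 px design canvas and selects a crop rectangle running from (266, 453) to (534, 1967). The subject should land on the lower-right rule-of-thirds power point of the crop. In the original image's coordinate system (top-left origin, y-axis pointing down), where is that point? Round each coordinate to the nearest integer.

Crop width = 534 − 266 = 268 px; one third is 89.33 px.
Crop height = 1967 − 453 = 1514 px; one third is 504.67 px.
The lower-right point is two-thirds across and two-thirds down within the crop:
x = 266 + 2 × 89.33 ≈ 445; y = 453 + 2 × 504.67 ≈ 1462.

(445, 1462)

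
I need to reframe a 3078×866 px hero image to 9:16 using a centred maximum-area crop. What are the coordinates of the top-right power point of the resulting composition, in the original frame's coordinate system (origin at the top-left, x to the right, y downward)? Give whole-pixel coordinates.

x = 1620 px, y = 289 px

3078/866 > 9/16, so the 9:16 crop keeps the full height 866 and trims width to 866 × 9/16 = 487.12 px.
Left offset = (3078 − 487.12)/2 = 1295.44 px; top offset = 0.
Top-right is two-thirds across and one-third down within the crop:
x = 1295.44 + 2 × 487.12/3 ≈ 1620; y = 0.00 + 1 × 866.00/3 ≈ 289.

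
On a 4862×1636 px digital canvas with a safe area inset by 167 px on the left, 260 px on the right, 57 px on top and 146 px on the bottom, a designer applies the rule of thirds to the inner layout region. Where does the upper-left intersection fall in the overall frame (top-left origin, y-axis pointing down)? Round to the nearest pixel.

(1645, 535)

Content width = 4862 − 167 − 260 = 4435 px; content height = 1636 − 57 − 146 = 1433 px.
Upper-left is one-third across and one-third down within the inner layout region.
x = 167 + 1 × 4435/3 = 167 + 1478.33 ≈ 1645
y = 57 + 1 × 1433/3 = 57 + 477.67 ≈ 535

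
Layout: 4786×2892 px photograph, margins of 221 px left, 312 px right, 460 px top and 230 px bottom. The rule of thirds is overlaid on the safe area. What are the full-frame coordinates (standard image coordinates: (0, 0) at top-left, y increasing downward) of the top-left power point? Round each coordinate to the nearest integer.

x = 1639 px, y = 1194 px

Content width = 4786 − 221 − 312 = 4253 px; content height = 2892 − 460 − 230 = 2202 px.
Top-left is one-third across and one-third down within the safe area.
x = 221 + 1 × 4253/3 = 221 + 1417.67 ≈ 1639
y = 460 + 1 × 2202/3 = 460 + 734.00 ≈ 1194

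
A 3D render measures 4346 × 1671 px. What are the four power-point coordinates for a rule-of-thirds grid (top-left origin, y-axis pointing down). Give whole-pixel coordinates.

(1449, 557), (2897, 557), (1449, 1114), (2897, 1114)

One third of 4346 is 1448.67; one third of 1671 is 557.
Vertical third lines at x = 1449 and x = 2897; horizontal third lines at y = 557 and y = 1114.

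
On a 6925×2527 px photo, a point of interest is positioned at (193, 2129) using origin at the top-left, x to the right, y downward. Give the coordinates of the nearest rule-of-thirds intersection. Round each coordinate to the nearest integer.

Third lines: x ∈ {2308, 4617}, y ∈ {842, 1685}.
193 is closer to x = 2308; 2129 is closer to y = 1685.
So the nearest intersection is the lower-left power point.

(2308, 1685)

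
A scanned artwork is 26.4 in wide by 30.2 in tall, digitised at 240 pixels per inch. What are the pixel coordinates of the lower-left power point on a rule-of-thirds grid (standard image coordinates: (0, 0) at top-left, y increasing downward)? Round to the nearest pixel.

(2112, 4832)

In pixels the canvas is 26.4 × 240 = 6336 wide and 30.2 × 240 = 7248 tall.
The lower-left point is one-third across and two-thirds down:
x = 1 × 6336/3 ≈ 2112; y = 2 × 7248/3 ≈ 4832.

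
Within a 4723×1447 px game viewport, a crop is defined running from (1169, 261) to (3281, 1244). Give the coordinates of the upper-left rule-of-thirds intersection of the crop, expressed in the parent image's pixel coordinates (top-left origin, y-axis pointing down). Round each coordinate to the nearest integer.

x = 1873 px, y = 589 px

Crop width = 3281 − 1169 = 2112 px; one third is 704.00 px.
Crop height = 1244 − 261 = 983 px; one third is 327.67 px.
The upper-left point is one-third across and one-third down within the crop:
x = 1169 + 1 × 704.00 ≈ 1873; y = 261 + 1 × 327.67 ≈ 589.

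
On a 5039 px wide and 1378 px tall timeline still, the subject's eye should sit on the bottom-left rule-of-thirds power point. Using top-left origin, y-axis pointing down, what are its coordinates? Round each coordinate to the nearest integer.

x = 1680 px, y = 919 px

The bottom-left point sits one-third of the way across and two-thirds of the way down.
x = 1 × 5039/3 ≈ 1680; y = 2 × 1378/3 ≈ 919.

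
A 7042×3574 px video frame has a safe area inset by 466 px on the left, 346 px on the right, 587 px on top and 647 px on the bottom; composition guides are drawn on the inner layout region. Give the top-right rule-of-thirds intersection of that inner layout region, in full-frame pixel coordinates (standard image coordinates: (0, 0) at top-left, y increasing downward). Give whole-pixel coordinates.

(4619, 1367)

Content width = 7042 − 466 − 346 = 6230 px; content height = 3574 − 587 − 647 = 2340 px.
Top-right is two-thirds across and one-third down within the inner layout region.
x = 466 + 2 × 6230/3 = 466 + 4153.33 ≈ 4619
y = 587 + 1 × 2340/3 = 587 + 780.00 ≈ 1367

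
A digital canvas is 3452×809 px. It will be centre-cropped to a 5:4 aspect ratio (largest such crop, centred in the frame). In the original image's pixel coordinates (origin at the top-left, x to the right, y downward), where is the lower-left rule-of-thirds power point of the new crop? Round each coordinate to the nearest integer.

3452/809 > 5/4, so the 5:4 crop keeps the full height 809 and trims width to 809 × 5/4 = 1011.25 px.
Left offset = (3452 − 1011.25)/2 = 1220.38 px; top offset = 0.
Lower-left is one-third across and two-thirds down within the crop:
x = 1220.38 + 1 × 1011.25/3 ≈ 1557; y = 0.00 + 2 × 809.00/3 ≈ 539.

x = 1557 px, y = 539 px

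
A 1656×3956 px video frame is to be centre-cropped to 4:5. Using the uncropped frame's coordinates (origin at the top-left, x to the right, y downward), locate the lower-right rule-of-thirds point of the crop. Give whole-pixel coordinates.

1656/3956 < 4/5, so the 4:5 crop keeps the full width 1656 and trims height to 1656 × 5/4 = 2070.00 px.
Top offset = (3956 − 2070.00)/2 = 943.00 px; left offset = 0.
Lower-right is two-thirds across and two-thirds down within the crop:
x = 0.00 + 2 × 1656.00/3 ≈ 1104; y = 943.00 + 2 × 2070.00/3 ≈ 2323.

(1104, 2323)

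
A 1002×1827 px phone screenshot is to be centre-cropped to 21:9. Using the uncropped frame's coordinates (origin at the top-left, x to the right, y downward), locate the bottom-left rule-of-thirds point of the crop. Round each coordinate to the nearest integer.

1002/1827 < 21/9, so the 21:9 crop keeps the full width 1002 and trims height to 1002 × 9/21 = 429.43 px.
Top offset = (1827 − 429.43)/2 = 698.79 px; left offset = 0.
Bottom-left is one-third across and two-thirds down within the crop:
x = 0.00 + 1 × 1002.00/3 ≈ 334; y = 698.79 + 2 × 429.43/3 ≈ 985.

(334, 985)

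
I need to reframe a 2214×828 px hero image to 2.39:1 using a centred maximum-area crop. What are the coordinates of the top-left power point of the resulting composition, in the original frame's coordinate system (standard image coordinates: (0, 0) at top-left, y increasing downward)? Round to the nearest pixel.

2214/828 > 2.39/1, so the 2.39:1 crop keeps the full height 828 and trims width to 828 × 2.39/1 = 1978.92 px.
Left offset = (2214 − 1978.92)/2 = 117.54 px; top offset = 0.
Top-left is one-third across and one-third down within the crop:
x = 117.54 + 1 × 1978.92/3 ≈ 777; y = 0.00 + 1 × 828.00/3 ≈ 276.

(777, 276)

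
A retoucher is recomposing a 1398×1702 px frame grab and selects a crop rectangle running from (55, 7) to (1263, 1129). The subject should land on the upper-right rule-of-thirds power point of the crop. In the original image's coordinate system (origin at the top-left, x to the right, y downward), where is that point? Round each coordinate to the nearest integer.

Crop width = 1263 − 55 = 1208 px; one third is 402.67 px.
Crop height = 1129 − 7 = 1122 px; one third is 374.00 px.
The upper-right point is two-thirds across and one-third down within the crop:
x = 55 + 2 × 402.67 ≈ 860; y = 7 + 1 × 374.00 ≈ 381.

x = 860 px, y = 381 px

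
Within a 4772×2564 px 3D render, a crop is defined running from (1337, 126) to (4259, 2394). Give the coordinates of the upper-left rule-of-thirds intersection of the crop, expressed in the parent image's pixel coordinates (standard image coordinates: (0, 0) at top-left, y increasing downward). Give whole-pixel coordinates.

(2311, 882)

Crop width = 4259 − 1337 = 2922 px; one third is 974.00 px.
Crop height = 2394 − 126 = 2268 px; one third is 756.00 px.
The upper-left point is one-third across and one-third down within the crop:
x = 1337 + 1 × 974.00 ≈ 2311; y = 126 + 1 × 756.00 ≈ 882.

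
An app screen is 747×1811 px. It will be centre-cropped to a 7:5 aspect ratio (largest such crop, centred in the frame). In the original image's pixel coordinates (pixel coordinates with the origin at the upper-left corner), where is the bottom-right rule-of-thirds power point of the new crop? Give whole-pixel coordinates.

x = 498 px, y = 994 px

747/1811 < 7/5, so the 7:5 crop keeps the full width 747 and trims height to 747 × 5/7 = 533.57 px.
Top offset = (1811 − 533.57)/2 = 638.71 px; left offset = 0.
Bottom-right is two-thirds across and two-thirds down within the crop:
x = 0.00 + 2 × 747.00/3 ≈ 498; y = 638.71 + 2 × 533.57/3 ≈ 994.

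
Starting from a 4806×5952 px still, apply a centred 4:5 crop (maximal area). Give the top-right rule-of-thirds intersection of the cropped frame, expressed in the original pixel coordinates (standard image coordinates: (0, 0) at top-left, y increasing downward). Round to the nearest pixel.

(3197, 1984)

4806/5952 > 4/5, so the 4:5 crop keeps the full height 5952 and trims width to 5952 × 4/5 = 4761.60 px.
Left offset = (4806 − 4761.60)/2 = 22.20 px; top offset = 0.
Top-right is two-thirds across and one-third down within the crop:
x = 22.20 + 2 × 4761.60/3 ≈ 3197; y = 0.00 + 1 × 5952.00/3 ≈ 1984.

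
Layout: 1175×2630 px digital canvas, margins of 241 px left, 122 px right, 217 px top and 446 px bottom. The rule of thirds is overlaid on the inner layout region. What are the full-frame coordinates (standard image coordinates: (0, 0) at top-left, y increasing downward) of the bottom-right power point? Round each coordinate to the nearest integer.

x = 782 px, y = 1528 px

Content width = 1175 − 241 − 122 = 812 px; content height = 2630 − 217 − 446 = 1967 px.
Bottom-right is two-thirds across and two-thirds down within the inner layout region.
x = 241 + 2 × 812/3 = 241 + 541.33 ≈ 782
y = 217 + 2 × 1967/3 = 217 + 1311.33 ≈ 1528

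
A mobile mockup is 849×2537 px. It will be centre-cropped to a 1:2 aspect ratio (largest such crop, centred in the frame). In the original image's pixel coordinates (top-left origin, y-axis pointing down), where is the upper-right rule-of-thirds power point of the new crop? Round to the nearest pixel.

849/2537 < 1/2, so the 1:2 crop keeps the full width 849 and trims height to 849 × 2/1 = 1698.00 px.
Top offset = (2537 − 1698.00)/2 = 419.50 px; left offset = 0.
Upper-right is two-thirds across and one-third down within the crop:
x = 0.00 + 2 × 849.00/3 ≈ 566; y = 419.50 + 1 × 1698.00/3 ≈ 986.

x = 566 px, y = 986 px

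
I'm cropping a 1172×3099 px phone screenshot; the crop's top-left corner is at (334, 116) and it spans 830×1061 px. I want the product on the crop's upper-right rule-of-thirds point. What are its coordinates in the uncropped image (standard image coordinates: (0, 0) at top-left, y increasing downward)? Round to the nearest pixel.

(887, 470)

One third of the crop width 830 is 276.67 px.
One third of the crop height 1061 is 353.67 px.
The upper-right point is two-thirds across and one-third down within the crop:
x = 334 + 2 × 276.67 ≈ 887; y = 116 + 1 × 353.67 ≈ 470.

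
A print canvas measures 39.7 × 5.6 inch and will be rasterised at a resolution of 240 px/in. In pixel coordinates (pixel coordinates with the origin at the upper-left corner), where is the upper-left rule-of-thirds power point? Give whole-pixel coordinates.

(3176, 448)

In pixels the canvas is 39.7 × 240 = 9528 wide and 5.6 × 240 = 1344 tall.
The upper-left point is one-third across and one-third down:
x = 1 × 9528/3 ≈ 3176; y = 1 × 1344/3 ≈ 448.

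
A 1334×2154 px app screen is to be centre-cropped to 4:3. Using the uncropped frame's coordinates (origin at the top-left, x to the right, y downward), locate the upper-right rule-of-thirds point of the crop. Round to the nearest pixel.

1334/2154 < 4/3, so the 4:3 crop keeps the full width 1334 and trims height to 1334 × 3/4 = 1000.50 px.
Top offset = (2154 − 1000.50)/2 = 576.75 px; left offset = 0.
Upper-right is two-thirds across and one-third down within the crop:
x = 0.00 + 2 × 1334.00/3 ≈ 889; y = 576.75 + 1 × 1000.50/3 ≈ 910.

(889, 910)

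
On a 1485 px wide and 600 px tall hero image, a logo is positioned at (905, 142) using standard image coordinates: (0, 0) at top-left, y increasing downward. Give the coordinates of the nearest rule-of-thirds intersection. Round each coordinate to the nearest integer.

x = 990 px, y = 200 px

Third lines: x ∈ {495, 990}, y ∈ {200, 400}.
905 is closer to x = 990; 142 is closer to y = 200.
So the nearest intersection is the upper-right power point.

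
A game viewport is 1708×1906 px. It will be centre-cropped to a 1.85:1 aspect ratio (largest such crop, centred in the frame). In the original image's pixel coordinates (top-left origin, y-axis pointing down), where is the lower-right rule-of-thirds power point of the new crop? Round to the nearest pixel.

1708/1906 < 1.85/1, so the 1.85:1 crop keeps the full width 1708 and trims height to 1708 × 1/1.85 = 923.24 px.
Top offset = (1906 − 923.24)/2 = 491.38 px; left offset = 0.
Lower-right is two-thirds across and two-thirds down within the crop:
x = 0.00 + 2 × 1708.00/3 ≈ 1139; y = 491.38 + 2 × 923.24/3 ≈ 1107.

(1139, 1107)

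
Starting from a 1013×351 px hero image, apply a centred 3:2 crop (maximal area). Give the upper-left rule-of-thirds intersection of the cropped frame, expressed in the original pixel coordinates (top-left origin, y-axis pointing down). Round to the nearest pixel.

1013/351 > 3/2, so the 3:2 crop keeps the full height 351 and trims width to 351 × 3/2 = 526.50 px.
Left offset = (1013 − 526.50)/2 = 243.25 px; top offset = 0.
Upper-left is one-third across and one-third down within the crop:
x = 243.25 + 1 × 526.50/3 ≈ 419; y = 0.00 + 1 × 351.00/3 ≈ 117.

x = 419 px, y = 117 px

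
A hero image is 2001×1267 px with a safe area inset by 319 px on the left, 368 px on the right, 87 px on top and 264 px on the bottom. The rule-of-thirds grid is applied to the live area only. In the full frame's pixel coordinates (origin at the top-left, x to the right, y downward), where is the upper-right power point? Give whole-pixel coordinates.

Content width = 2001 − 319 − 368 = 1314 px; content height = 1267 − 87 − 264 = 916 px.
Upper-right is two-thirds across and one-third down within the live area.
x = 319 + 2 × 1314/3 = 319 + 876.00 ≈ 1195
y = 87 + 1 × 916/3 = 87 + 305.33 ≈ 392

(1195, 392)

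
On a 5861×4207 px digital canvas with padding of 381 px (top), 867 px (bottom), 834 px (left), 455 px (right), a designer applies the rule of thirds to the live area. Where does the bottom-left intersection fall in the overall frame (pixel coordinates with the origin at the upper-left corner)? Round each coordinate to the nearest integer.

(2358, 2354)

Content width = 5861 − 834 − 455 = 4572 px; content height = 4207 − 381 − 867 = 2959 px.
Bottom-left is one-third across and two-thirds down within the live area.
x = 834 + 1 × 4572/3 = 834 + 1524.00 ≈ 2358
y = 381 + 2 × 2959/3 = 381 + 1972.67 ≈ 2354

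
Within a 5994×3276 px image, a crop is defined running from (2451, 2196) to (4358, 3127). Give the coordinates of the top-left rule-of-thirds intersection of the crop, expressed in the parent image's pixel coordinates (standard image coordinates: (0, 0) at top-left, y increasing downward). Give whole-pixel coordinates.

x = 3087 px, y = 2506 px

Crop width = 4358 − 2451 = 1907 px; one third is 635.67 px.
Crop height = 3127 − 2196 = 931 px; one third is 310.33 px.
The top-left point is one-third across and one-third down within the crop:
x = 2451 + 1 × 635.67 ≈ 3087; y = 2196 + 1 × 310.33 ≈ 2506.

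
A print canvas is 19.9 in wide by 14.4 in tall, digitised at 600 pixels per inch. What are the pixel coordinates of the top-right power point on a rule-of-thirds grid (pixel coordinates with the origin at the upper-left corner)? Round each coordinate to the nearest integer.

In pixels the canvas is 19.9 × 600 = 11940 wide and 14.4 × 600 = 8640 tall.
The top-right point is two-thirds across and one-third down:
x = 2 × 11940/3 ≈ 7960; y = 1 × 8640/3 ≈ 2880.

x = 7960 px, y = 2880 px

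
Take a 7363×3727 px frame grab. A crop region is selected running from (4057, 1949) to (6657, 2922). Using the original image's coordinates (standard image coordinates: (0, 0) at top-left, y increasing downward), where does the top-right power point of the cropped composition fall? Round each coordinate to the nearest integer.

x = 5790 px, y = 2273 px

Crop width = 6657 − 4057 = 2600 px; one third is 866.67 px.
Crop height = 2922 − 1949 = 973 px; one third is 324.33 px.
The top-right point is two-thirds across and one-third down within the crop:
x = 4057 + 2 × 866.67 ≈ 5790; y = 1949 + 1 × 324.33 ≈ 2273.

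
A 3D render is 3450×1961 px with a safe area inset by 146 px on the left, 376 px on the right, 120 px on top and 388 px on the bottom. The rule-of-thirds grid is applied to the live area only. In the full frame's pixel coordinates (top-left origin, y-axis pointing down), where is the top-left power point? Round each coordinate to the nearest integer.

x = 1122 px, y = 604 px

Content width = 3450 − 146 − 376 = 2928 px; content height = 1961 − 120 − 388 = 1453 px.
Top-left is one-third across and one-third down within the live area.
x = 146 + 1 × 2928/3 = 146 + 976.00 ≈ 1122
y = 120 + 1 × 1453/3 = 120 + 484.33 ≈ 604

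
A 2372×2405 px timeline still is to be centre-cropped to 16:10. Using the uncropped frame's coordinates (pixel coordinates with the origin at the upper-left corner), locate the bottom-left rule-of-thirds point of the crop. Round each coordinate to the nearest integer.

2372/2405 < 16/10, so the 16:10 crop keeps the full width 2372 and trims height to 2372 × 10/16 = 1482.50 px.
Top offset = (2405 − 1482.50)/2 = 461.25 px; left offset = 0.
Bottom-left is one-third across and two-thirds down within the crop:
x = 0.00 + 1 × 2372.00/3 ≈ 791; y = 461.25 + 2 × 1482.50/3 ≈ 1450.

x = 791 px, y = 1450 px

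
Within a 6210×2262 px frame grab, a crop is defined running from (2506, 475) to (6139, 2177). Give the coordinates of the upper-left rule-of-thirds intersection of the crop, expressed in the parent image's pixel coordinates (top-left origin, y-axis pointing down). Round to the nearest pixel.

(3717, 1042)

Crop width = 6139 − 2506 = 3633 px; one third is 1211.00 px.
Crop height = 2177 − 475 = 1702 px; one third is 567.33 px.
The upper-left point is one-third across and one-third down within the crop:
x = 2506 + 1 × 1211.00 ≈ 3717; y = 475 + 1 × 567.33 ≈ 1042.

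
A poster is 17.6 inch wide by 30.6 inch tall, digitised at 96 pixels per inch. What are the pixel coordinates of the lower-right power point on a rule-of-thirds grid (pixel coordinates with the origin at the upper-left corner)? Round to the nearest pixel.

(1126, 1958)

In pixels the canvas is 17.6 × 96 = 1689.6 wide and 30.6 × 96 = 2937.6 tall.
The lower-right point is two-thirds across and two-thirds down:
x = 2 × 1689.6/3 ≈ 1126; y = 2 × 2937.6/3 ≈ 1958.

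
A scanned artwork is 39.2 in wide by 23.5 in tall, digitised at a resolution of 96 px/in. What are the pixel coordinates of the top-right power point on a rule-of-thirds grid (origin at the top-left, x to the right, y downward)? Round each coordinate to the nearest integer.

In pixels the canvas is 39.2 × 96 = 3763.2 wide and 23.5 × 96 = 2256 tall.
The top-right point is two-thirds across and one-third down:
x = 2 × 3763.2/3 ≈ 2509; y = 1 × 2256/3 ≈ 752.

(2509, 752)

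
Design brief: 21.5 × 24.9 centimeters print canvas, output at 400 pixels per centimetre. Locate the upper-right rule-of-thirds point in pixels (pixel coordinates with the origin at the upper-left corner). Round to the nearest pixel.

(5733, 3320)

In pixels the canvas is 21.5 × 400 = 8600 wide and 24.9 × 400 = 9960 tall.
The upper-right point is two-thirds across and one-third down:
x = 2 × 8600/3 ≈ 5733; y = 1 × 9960/3 ≈ 3320.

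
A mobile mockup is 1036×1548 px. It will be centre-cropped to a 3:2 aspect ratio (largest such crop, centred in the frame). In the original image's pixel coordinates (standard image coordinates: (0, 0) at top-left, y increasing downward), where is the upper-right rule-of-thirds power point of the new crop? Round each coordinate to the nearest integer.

1036/1548 < 3/2, so the 3:2 crop keeps the full width 1036 and trims height to 1036 × 2/3 = 690.67 px.
Top offset = (1548 − 690.67)/2 = 428.67 px; left offset = 0.
Upper-right is two-thirds across and one-third down within the crop:
x = 0.00 + 2 × 1036.00/3 ≈ 691; y = 428.67 + 1 × 690.67/3 ≈ 659.

(691, 659)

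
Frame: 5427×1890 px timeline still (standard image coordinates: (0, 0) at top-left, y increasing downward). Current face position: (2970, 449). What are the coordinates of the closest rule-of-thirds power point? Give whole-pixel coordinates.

(3618, 630)

Third lines: x ∈ {1809, 3618}, y ∈ {630, 1260}.
2970 is closer to x = 3618; 449 is closer to y = 630.
So the nearest intersection is the upper-right power point.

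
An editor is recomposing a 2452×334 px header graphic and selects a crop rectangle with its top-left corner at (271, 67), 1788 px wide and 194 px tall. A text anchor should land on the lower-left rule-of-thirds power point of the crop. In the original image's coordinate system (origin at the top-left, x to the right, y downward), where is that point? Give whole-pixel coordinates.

One third of the crop width 1788 is 596.00 px.
One third of the crop height 194 is 64.67 px.
The lower-left point is one-third across and two-thirds down within the crop:
x = 271 + 1 × 596.00 ≈ 867; y = 67 + 2 × 64.67 ≈ 196.

(867, 196)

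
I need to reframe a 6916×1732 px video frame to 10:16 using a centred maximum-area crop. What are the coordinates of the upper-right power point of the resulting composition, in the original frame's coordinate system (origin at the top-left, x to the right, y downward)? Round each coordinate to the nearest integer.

(3638, 577)

6916/1732 > 10/16, so the 10:16 crop keeps the full height 1732 and trims width to 1732 × 10/16 = 1082.50 px.
Left offset = (6916 − 1082.50)/2 = 2916.75 px; top offset = 0.
Upper-right is two-thirds across and one-third down within the crop:
x = 2916.75 + 2 × 1082.50/3 ≈ 3638; y = 0.00 + 1 × 1732.00/3 ≈ 577.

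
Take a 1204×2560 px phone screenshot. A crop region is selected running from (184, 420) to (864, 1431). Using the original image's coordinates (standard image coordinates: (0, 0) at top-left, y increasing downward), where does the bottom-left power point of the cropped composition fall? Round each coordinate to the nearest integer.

(411, 1094)

Crop width = 864 − 184 = 680 px; one third is 226.67 px.
Crop height = 1431 − 420 = 1011 px; one third is 337.00 px.
The bottom-left point is one-third across and two-thirds down within the crop:
x = 184 + 1 × 226.67 ≈ 411; y = 420 + 2 × 337.00 ≈ 1094.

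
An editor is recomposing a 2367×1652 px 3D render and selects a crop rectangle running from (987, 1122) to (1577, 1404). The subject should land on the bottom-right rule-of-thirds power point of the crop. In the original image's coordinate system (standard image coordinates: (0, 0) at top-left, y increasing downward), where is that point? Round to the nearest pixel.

x = 1380 px, y = 1310 px

Crop width = 1577 − 987 = 590 px; one third is 196.67 px.
Crop height = 1404 − 1122 = 282 px; one third is 94.00 px.
The bottom-right point is two-thirds across and two-thirds down within the crop:
x = 987 + 2 × 196.67 ≈ 1380; y = 1122 + 2 × 94.00 ≈ 1310.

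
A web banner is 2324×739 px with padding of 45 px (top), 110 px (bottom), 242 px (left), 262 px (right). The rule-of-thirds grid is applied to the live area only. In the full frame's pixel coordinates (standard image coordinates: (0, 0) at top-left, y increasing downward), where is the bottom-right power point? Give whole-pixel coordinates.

Content width = 2324 − 242 − 262 = 1820 px; content height = 739 − 45 − 110 = 584 px.
Bottom-right is two-thirds across and two-thirds down within the live area.
x = 242 + 2 × 1820/3 = 242 + 1213.33 ≈ 1455
y = 45 + 2 × 584/3 = 45 + 389.33 ≈ 434

x = 1455 px, y = 434 px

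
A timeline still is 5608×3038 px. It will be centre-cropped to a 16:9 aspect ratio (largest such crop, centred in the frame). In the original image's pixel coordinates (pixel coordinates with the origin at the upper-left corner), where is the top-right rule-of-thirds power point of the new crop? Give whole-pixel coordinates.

5608/3038 > 16/9, so the 16:9 crop keeps the full height 3038 and trims width to 3038 × 16/9 = 5400.89 px.
Left offset = (5608 − 5400.89)/2 = 103.56 px; top offset = 0.
Top-right is two-thirds across and one-third down within the crop:
x = 103.56 + 2 × 5400.89/3 ≈ 3704; y = 0.00 + 1 × 3038.00/3 ≈ 1013.

x = 3704 px, y = 1013 px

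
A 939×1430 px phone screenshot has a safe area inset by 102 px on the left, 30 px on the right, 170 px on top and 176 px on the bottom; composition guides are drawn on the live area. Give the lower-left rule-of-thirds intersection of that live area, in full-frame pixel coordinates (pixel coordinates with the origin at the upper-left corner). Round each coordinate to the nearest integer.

x = 371 px, y = 893 px

Content width = 939 − 102 − 30 = 807 px; content height = 1430 − 170 − 176 = 1084 px.
Lower-left is one-third across and two-thirds down within the live area.
x = 102 + 1 × 807/3 = 102 + 269.00 ≈ 371
y = 170 + 2 × 1084/3 = 170 + 722.67 ≈ 893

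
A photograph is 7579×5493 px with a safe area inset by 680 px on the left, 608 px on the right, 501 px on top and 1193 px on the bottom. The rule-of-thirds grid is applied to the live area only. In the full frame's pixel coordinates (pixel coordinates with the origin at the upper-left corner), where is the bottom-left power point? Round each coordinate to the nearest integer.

x = 2777 px, y = 3034 px

Content width = 7579 − 680 − 608 = 6291 px; content height = 5493 − 501 − 1193 = 3799 px.
Bottom-left is one-third across and two-thirds down within the live area.
x = 680 + 1 × 6291/3 = 680 + 2097.00 ≈ 2777
y = 501 + 2 × 3799/3 = 501 + 2532.67 ≈ 3034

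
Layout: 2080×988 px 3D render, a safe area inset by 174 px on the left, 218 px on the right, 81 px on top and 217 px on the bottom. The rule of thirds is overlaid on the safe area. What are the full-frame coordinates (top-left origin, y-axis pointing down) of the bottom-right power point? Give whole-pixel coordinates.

(1299, 541)

Content width = 2080 − 174 − 218 = 1688 px; content height = 988 − 81 − 217 = 690 px.
Bottom-right is two-thirds across and two-thirds down within the safe area.
x = 174 + 2 × 1688/3 = 174 + 1125.33 ≈ 1299
y = 81 + 2 × 690/3 = 81 + 460.00 ≈ 541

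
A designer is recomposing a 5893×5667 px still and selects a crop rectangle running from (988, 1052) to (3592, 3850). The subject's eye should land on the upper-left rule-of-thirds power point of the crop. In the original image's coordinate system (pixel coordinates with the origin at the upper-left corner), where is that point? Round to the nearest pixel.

Crop width = 3592 − 988 = 2604 px; one third is 868.00 px.
Crop height = 3850 − 1052 = 2798 px; one third is 932.67 px.
The upper-left point is one-third across and one-third down within the crop:
x = 988 + 1 × 868.00 ≈ 1856; y = 1052 + 1 × 932.67 ≈ 1985.

(1856, 1985)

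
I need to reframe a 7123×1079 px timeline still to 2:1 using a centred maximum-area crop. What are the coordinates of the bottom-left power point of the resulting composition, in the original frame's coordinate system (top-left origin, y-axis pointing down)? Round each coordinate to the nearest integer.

(3202, 719)

7123/1079 > 2/1, so the 2:1 crop keeps the full height 1079 and trims width to 1079 × 2/1 = 2158.00 px.
Left offset = (7123 − 2158.00)/2 = 2482.50 px; top offset = 0.
Bottom-left is one-third across and two-thirds down within the crop:
x = 2482.50 + 1 × 2158.00/3 ≈ 3202; y = 0.00 + 2 × 1079.00/3 ≈ 719.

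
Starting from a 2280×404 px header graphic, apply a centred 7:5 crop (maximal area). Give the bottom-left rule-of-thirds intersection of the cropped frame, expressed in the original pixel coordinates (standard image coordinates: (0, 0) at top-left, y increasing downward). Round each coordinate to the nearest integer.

2280/404 > 7/5, so the 7:5 crop keeps the full height 404 and trims width to 404 × 7/5 = 565.60 px.
Left offset = (2280 − 565.60)/2 = 857.20 px; top offset = 0.
Bottom-left is one-third across and two-thirds down within the crop:
x = 857.20 + 1 × 565.60/3 ≈ 1046; y = 0.00 + 2 × 404.00/3 ≈ 269.

(1046, 269)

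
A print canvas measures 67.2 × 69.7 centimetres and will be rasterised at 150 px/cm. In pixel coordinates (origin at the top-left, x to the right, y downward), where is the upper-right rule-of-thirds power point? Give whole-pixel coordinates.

(6720, 3485)

In pixels the canvas is 67.2 × 150 = 10080 wide and 69.7 × 150 = 10455 tall.
The upper-right point is two-thirds across and one-third down:
x = 2 × 10080/3 ≈ 6720; y = 1 × 10455/3 ≈ 3485.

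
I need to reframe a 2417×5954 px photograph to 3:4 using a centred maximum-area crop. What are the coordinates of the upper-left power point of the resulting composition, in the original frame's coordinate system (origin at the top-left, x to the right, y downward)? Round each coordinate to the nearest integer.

x = 806 px, y = 2440 px

2417/5954 < 3/4, so the 3:4 crop keeps the full width 2417 and trims height to 2417 × 4/3 = 3222.67 px.
Top offset = (5954 − 3222.67)/2 = 1365.67 px; left offset = 0.
Upper-left is one-third across and one-third down within the crop:
x = 0.00 + 1 × 2417.00/3 ≈ 806; y = 1365.67 + 1 × 3222.67/3 ≈ 2440.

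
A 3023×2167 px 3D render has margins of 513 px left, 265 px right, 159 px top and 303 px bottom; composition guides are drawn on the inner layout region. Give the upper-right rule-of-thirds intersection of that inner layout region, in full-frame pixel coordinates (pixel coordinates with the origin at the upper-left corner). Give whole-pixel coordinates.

x = 2010 px, y = 727 px

Content width = 3023 − 513 − 265 = 2245 px; content height = 2167 − 159 − 303 = 1705 px.
Upper-right is two-thirds across and one-third down within the inner layout region.
x = 513 + 2 × 2245/3 = 513 + 1496.67 ≈ 2010
y = 159 + 1 × 1705/3 = 159 + 568.33 ≈ 727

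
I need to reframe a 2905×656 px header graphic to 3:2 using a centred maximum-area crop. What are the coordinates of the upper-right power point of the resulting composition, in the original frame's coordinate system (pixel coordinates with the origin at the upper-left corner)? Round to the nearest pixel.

2905/656 > 3/2, so the 3:2 crop keeps the full height 656 and trims width to 656 × 3/2 = 984.00 px.
Left offset = (2905 − 984.00)/2 = 960.50 px; top offset = 0.
Upper-right is two-thirds across and one-third down within the crop:
x = 960.50 + 2 × 984.00/3 ≈ 1617; y = 0.00 + 1 × 656.00/3 ≈ 219.

(1617, 219)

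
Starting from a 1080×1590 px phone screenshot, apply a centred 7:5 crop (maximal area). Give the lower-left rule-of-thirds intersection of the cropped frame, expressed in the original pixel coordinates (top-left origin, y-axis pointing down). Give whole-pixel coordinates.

1080/1590 < 7/5, so the 7:5 crop keeps the full width 1080 and trims height to 1080 × 5/7 = 771.43 px.
Top offset = (1590 − 771.43)/2 = 409.29 px; left offset = 0.
Lower-left is one-third across and two-thirds down within the crop:
x = 0.00 + 1 × 1080.00/3 ≈ 360; y = 409.29 + 2 × 771.43/3 ≈ 924.

x = 360 px, y = 924 px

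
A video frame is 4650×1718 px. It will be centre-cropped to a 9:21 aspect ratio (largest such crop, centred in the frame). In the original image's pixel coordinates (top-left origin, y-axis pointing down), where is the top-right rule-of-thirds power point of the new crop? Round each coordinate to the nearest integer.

(2448, 573)

4650/1718 > 9/21, so the 9:21 crop keeps the full height 1718 and trims width to 1718 × 9/21 = 736.29 px.
Left offset = (4650 − 736.29)/2 = 1956.86 px; top offset = 0.
Top-right is two-thirds across and one-third down within the crop:
x = 1956.86 + 2 × 736.29/3 ≈ 2448; y = 0.00 + 1 × 1718.00/3 ≈ 573.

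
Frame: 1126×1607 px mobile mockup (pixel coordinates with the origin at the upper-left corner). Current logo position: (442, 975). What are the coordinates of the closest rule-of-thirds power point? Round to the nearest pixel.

(375, 1071)

Third lines: x ∈ {375, 751}, y ∈ {536, 1071}.
442 is closer to x = 375; 975 is closer to y = 1071.
So the nearest intersection is the lower-left power point.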